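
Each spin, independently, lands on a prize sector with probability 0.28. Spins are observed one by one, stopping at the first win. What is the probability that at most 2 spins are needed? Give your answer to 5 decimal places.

0.48160

Y = number of spins to the first success; geometric, p = 0.28.
P(Y ≤ 2) = 1 − (1−p)^2 = 1 − 0.5184000 = 0.4816000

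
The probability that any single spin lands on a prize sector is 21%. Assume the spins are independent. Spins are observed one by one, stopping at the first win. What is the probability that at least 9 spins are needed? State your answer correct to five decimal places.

0.15171

Y = number of spins to the first success; geometric, p = 0.21.
P(Y > 8) = P(first 8 all fail) = (1−p)^8 = 0.1517109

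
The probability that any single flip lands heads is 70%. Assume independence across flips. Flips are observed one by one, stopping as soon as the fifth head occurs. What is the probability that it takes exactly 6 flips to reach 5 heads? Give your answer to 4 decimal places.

Y = trial on which the fifth success occurs; negative binomial, r=5, p=0.70.
P(Y=6) = C(5,4) · p^5 · (1−p)^1
= 5 · 0.16807 · 0.3 = 0.252105

0.2521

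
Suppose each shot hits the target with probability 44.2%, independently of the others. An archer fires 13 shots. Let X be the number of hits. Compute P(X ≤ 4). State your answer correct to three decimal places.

0.246

X ~ Binomial(13, 0.442); P(X ≤ 4) = Σ C(13,k) p^k (1−p)^(13−k) over k:
  k=0: C(13,0)·0.442^0·0.558^13 = 0.00051
  k=1: C(13,1)·0.442^1·0.558^12 = 0.00524
  k=2: C(13,2)·0.442^2·0.558^11 = 0.02488
  k=3: C(13,3)·0.442^3·0.558^10 = 0.07227
  k=4: C(13,4)·0.442^4·0.558^9 = 0.14312
Total = 0.24602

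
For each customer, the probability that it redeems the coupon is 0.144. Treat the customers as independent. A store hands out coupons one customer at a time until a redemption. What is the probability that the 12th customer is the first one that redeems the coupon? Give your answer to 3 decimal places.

0.026

Geometric (trials to first success), p = 0.144.
P(Y = 12) = (1−p)^11 · p = 0.18081 · 0.144 = 0.02604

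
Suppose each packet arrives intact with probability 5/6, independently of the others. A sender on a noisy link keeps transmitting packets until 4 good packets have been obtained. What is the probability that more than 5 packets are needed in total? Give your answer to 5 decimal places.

0.19624

Needing more than 5 packets ⇔ fewer than 4 successes in the first 5. With X ~ Binomial(5, 0.833333), P(Y > 5) = P(X ≤ 3).
  k=0: C(5,0)·0.833333^0·0.166667^5 = 0.0001286
  k=1: C(5,1)·0.833333^1·0.166667^4 = 0.0032150
  k=2: C(5,2)·0.833333^2·0.166667^3 = 0.0321502
  k=3: C(5,3)·0.833333^3·0.166667^2 = 0.1607510
P(X ≤ 3) = 0.1962449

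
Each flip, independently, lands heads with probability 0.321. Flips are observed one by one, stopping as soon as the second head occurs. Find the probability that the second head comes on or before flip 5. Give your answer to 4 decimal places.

0.5145

Finishing within 5 flips ⇔ at least 2 successes in the first 5. With X ~ Binomial(5, 0.321), P(Y ≤ 5) = 1 − P(X ≤ 1).
  k=0: C(5,0)·0.321^0·0.679^5 = 0.144327
  k=1: C(5,1)·0.321^1·0.679^4 = 0.341157
1 − 0.485484 = 0.514516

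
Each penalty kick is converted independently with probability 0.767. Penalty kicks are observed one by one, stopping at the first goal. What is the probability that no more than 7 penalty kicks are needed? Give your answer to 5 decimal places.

0.99996

Y = number of penalty kicks to the first success; geometric, p = 0.767.
P(Y ≤ 7) = 1 − (1−p)^7 = 1 − 0.0000373 = 0.9999627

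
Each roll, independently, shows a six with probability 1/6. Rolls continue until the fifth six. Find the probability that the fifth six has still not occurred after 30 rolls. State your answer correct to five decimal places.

0.42434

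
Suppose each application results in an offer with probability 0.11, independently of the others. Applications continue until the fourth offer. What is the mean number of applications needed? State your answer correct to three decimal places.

36.364

Y = total applications until the fourth success; negative binomial with r=4, p=0.11.
E[Y] = r / p = 4 / 0.11 = 36.36364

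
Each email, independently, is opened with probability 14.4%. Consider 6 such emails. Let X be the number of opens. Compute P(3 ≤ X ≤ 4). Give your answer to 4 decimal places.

X ~ Binomial(6, 0.144); P(3 ≤ X ≤ 4) = Σ C(6,k) p^k (1−p)^(6−k) over k:
  k=3: C(6,3)·0.144^3·0.856^3 = 0.037457
  k=4: C(6,4)·0.144^4·0.856^2 = 0.004726
Total = 0.042183

0.0422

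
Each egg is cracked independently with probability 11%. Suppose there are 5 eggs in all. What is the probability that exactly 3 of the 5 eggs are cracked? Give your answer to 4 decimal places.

0.0105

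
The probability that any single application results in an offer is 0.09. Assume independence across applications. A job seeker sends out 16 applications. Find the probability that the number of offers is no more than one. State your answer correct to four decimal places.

0.5711

X ~ Binomial(16, 0.09); P(X ≤ 1) = Σ C(16,k) p^k (1−p)^(16−k) over k:
  k=0: C(16,0)·0.09^0·0.91^16 = 0.221137
  k=1: C(16,1)·0.09^1·0.91^15 = 0.349932
Total = 0.571069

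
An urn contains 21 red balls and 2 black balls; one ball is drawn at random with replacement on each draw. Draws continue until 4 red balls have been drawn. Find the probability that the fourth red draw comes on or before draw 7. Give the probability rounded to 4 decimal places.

Finishing within 7 draws ⇔ at least 4 successes in the first 7. With X ~ Binomial(7, 0.913043), P(Y ≤ 7) = 1 − P(X ≤ 3).
  k=0: C(7,0)·0.913043^0·0.086957^7 = 0.000000
  k=1: C(7,1)·0.913043^1·0.086957^6 = 0.000003
  k=2: C(7,2)·0.913043^2·0.086957^5 = 0.000087
  k=3: C(7,3)·0.913043^3·0.086957^4 = 0.001523
1 − 0.001613 = 0.998387

0.9984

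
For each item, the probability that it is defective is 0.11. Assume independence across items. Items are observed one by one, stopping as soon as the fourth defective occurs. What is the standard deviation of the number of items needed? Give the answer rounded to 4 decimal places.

17.1527

Y = total items until the fourth success; negative binomial with r=4, p=0.11.
SD(Y) = √[r(1−p)/p²] = √(294.214876) = 17.152693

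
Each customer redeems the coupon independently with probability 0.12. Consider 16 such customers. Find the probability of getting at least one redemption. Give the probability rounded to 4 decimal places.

0.8707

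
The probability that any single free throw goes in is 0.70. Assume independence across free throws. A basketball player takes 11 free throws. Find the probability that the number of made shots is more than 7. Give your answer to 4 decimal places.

X ~ Binomial(11, 0.70); P(X ≥ 8) = Σ C(11,k) p^k (1−p)^(11−k) over k:
  k=8: C(11,8)·0.70^8·0.30^3 = 0.256822
  k=9: C(11,9)·0.70^9·0.30^2 = 0.199750
  k=10: C(11,10)·0.70^10·0.30^1 = 0.093217
  k=11: C(11,11)·0.70^11·0.30^0 = 0.019773
Total = 0.569562

0.5696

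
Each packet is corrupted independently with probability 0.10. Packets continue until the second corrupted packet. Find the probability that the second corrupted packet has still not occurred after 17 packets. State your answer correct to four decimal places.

0.4818

Needing more than 17 packets ⇔ fewer than 2 successes in the first 17. With X ~ Binomial(17, 0.10), P(Y > 17) = P(X ≤ 1).
  k=0: C(17,0)·0.10^0·0.90^17 = 0.166772
  k=1: C(17,1)·0.10^1·0.90^16 = 0.315013
P(X ≤ 1) = 0.481785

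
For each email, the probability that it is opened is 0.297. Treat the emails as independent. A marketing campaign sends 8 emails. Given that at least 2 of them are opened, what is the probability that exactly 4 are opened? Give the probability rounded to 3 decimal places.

0.180

X ~ Binomial(8, 0.297). Want P(X=4 | X≥2) = P(X=4) / P(X≥2).
P(X=4) = C(8,4)·0.297^4·0.703^4 = 0.13303
P(X≥2) = 1 − 0.05965 − 0.20162 = 0.73873
Ratio = 0.13303 / 0.73873 = 0.18008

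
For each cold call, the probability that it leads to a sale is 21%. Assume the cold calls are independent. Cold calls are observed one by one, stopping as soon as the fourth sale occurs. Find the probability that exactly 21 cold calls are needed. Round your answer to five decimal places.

0.04031

Y = trial on which the fourth success occurs; negative binomial, r=4, p=0.21.
P(Y=21) = C(20,3) · p^4 · (1−p)^17
= 1140 · 0.0019448 · 0.018183 = 0.0403128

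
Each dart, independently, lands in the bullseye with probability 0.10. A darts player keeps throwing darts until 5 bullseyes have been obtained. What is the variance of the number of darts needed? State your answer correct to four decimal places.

450.0000

Y = total darts until the fifth success; negative binomial with r=5, p=0.10.
Var(Y) = r(1−p)/p² = 5·0.90 / 0.10² = 450.000000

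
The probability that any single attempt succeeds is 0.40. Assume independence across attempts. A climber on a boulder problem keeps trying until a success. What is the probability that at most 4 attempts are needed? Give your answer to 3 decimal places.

0.870

Y = number of attempts to the first success; geometric, p = 0.40.
P(Y ≤ 4) = 1 − (1−p)^4 = 1 − 0.12960 = 0.87040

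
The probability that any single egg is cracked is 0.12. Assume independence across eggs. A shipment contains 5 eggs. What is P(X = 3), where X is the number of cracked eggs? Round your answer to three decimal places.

X ~ Binomial(n=5, p=0.12).
P(X=3) = C(5,3) · p^3 · (1−p)^2
= 10 · 0.001728 · 0.7744 = 0.01338

0.013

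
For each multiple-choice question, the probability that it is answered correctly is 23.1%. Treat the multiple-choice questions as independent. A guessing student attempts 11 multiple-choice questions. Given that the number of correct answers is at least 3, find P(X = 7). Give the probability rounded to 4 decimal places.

X ~ Binomial(11, 0.231). Want P(X=7 | X≥3) = P(X=7) / P(X≥3).
P(X=7) = C(11,7)·0.231^7·0.769^4 = 0.004050
P(X≥3) = 1 − 0.055615 − 0.183767 − 0.276009 = 0.484609
Ratio = 0.004050 / 0.484609 = 0.008358

0.0084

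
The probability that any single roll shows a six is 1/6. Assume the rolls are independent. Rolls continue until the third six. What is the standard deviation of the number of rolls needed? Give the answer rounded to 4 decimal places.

Y = total rolls until the third success; negative binomial with r=3, p=0.166667.
SD(Y) = √[r(1−p)/p²] = √(90.000000) = 9.486833

9.4868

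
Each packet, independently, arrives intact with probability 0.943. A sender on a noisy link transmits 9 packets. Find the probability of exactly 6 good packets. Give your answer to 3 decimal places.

0.011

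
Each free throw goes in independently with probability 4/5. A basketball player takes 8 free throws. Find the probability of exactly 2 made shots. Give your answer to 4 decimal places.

0.0011

X ~ Binomial(n=8, p=0.80).
P(X=2) = C(8,2) · p^2 · (1−p)^6
= 28 · 0.64 · 6.4e-05 = 0.001147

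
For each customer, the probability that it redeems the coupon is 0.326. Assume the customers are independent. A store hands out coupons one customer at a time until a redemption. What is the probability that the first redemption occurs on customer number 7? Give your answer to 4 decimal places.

Geometric (trials to first success), p = 0.326.
P(Y = 7) = (1−p)^6 · p = 0.093747 · 0.326 = 0.030562

0.0306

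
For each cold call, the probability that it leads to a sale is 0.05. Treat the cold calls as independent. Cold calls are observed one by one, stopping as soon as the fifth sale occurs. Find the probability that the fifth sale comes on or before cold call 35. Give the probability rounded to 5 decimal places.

Finishing within 35 cold calls ⇔ at least 5 successes in the first 35. With X ~ Binomial(35, 0.05), P(Y ≤ 35) = 1 − P(X ≤ 4).
  k=0: C(35,0)·0.05^0·0.95^35 = 0.1660834
  k=1: C(35,1)·0.05^1·0.95^34 = 0.3059431
  k=2: C(35,2)·0.05^2·0.95^33 = 0.2737385
  k=3: C(35,3)·0.05^3·0.95^32 = 0.1584802
  k=4: C(35,4)·0.05^4·0.95^31 = 0.0667285
1 − 0.9709737 = 0.0290263

0.02903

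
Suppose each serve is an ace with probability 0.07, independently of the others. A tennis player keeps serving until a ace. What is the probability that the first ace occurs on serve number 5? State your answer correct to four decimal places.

Geometric (trials to first success), p = 0.07.
P(Y = 5) = (1−p)^4 · p = 0.74805 · 0.07 = 0.052364

0.0524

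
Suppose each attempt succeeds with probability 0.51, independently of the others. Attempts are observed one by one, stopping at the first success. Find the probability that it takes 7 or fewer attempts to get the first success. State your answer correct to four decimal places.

0.9932

Y = number of attempts to the first success; geometric, p = 0.51.
P(Y ≤ 7) = 1 − (1−p)^7 = 1 − 0.006782 = 0.993218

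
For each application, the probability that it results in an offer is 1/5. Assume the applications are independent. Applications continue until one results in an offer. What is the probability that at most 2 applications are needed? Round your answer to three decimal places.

Y = number of applications to the first success; geometric, p = 0.20.
P(Y ≤ 2) = 1 − (1−p)^2 = 1 − 0.64000 = 0.36000

0.360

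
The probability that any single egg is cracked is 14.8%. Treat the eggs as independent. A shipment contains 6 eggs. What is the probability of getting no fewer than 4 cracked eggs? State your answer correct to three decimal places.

X ~ Binomial(6, 0.148); P(X ≥ 4) = Σ C(6,k) p^k (1−p)^(6−k) over k:
  k=4: C(6,4)·0.148^4·0.852^2 = 0.00522
  k=5: C(6,5)·0.148^5·0.852^1 = 0.00036
  k=6: C(6,6)·0.148^6·0.852^0 = 0.00001
Total = 0.00560

0.006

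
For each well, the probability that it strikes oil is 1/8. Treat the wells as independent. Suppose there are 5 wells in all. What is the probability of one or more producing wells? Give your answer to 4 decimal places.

P(at least one) = 1 − P(none) = 1 − (1 − 0.125)^5
= 1 − 0.512909 = 0.487091

0.4871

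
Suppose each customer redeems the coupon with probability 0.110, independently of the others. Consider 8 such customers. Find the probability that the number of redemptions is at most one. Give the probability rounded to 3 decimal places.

X ~ Binomial(8, 0.11); P(X ≤ 1) = Σ C(8,k) p^k (1−p)^(8−k) over k:
  k=0: C(8,0)·0.11^0·0.89^8 = 0.39366
  k=1: C(8,1)·0.11^1·0.89^7 = 0.38924
Total = 0.78289

0.783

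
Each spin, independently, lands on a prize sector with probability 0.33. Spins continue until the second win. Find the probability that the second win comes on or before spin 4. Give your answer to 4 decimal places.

0.4015

Finishing within 4 spins ⇔ at least 2 successes in the first 4. With X ~ Binomial(4, 0.33), P(Y ≤ 4) = 1 − P(X ≤ 1).
  k=0: C(4,0)·0.33^0·0.67^4 = 0.201511
  k=1: C(4,1)·0.33^1·0.67^3 = 0.397007
1 − 0.598518 = 0.401482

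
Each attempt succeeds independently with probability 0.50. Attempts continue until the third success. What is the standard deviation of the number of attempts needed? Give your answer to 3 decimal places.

2.449

Y = total attempts until the third success; negative binomial with r=3, p=0.50.
SD(Y) = √[r(1−p)/p²] = √(6.00000) = 2.44949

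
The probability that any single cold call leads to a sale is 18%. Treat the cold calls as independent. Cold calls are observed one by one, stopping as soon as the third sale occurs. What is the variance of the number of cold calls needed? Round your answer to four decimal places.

75.9259

Y = total cold calls until the third success; negative binomial with r=3, p=0.18.
Var(Y) = r(1−p)/p² = 3·0.82 / 0.18² = 75.925926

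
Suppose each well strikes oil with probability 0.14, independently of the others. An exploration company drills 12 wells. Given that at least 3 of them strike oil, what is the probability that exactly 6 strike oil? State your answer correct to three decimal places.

0.012

X ~ Binomial(12, 0.14). Want P(X=6 | X≥3) = P(X=6) / P(X≥3).
P(X=6) = C(12,6)·0.14^6·0.86^6 = 0.00281
P(X≥3) = 1 − 0.16367 − 0.31974 − 0.28628 = 0.23031
Ratio = 0.00281 / 0.23031 = 0.01222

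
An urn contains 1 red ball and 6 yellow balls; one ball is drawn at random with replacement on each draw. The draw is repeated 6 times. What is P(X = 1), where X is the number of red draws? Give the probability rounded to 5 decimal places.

0.39657

X ~ Binomial(n=6, p=0.142857).
P(X=1) = C(6,1) · p^1 · (1−p)^5
= 6 · 0.14286 · 0.46266 = 0.3965695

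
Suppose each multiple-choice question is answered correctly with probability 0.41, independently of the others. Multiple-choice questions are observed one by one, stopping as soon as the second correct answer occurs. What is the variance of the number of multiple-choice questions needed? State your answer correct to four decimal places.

Y = total multiple-choice questions until the second success; negative binomial with r=2, p=0.41.
Var(Y) = r(1−p)/p² = 2·0.59 / 0.41² = 7.019631

7.0196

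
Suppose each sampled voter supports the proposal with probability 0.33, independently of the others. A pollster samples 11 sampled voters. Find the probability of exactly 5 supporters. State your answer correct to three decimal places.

0.164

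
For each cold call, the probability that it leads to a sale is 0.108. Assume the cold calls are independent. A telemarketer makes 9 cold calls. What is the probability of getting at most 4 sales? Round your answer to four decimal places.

0.9987

X ~ Binomial(9, 0.108); P(X ≤ 4) = Σ C(9,k) p^k (1−p)^(9−k) over k:
  k=0: C(9,0)·0.108^0·0.892^9 = 0.357506
  k=1: C(9,1)·0.108^1·0.892^8 = 0.389570
  k=2: C(9,2)·0.108^2·0.892^7 = 0.188670
  k=3: C(9,3)·0.108^3·0.892^6 = 0.053302
  k=4: C(9,4)·0.108^4·0.892^5 = 0.009680
Total = 0.998728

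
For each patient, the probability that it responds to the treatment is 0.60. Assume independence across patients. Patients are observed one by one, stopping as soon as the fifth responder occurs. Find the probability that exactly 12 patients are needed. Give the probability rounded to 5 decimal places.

Y = trial on which the fifth success occurs; negative binomial, r=5, p=0.60.
P(Y=12) = C(11,4) · p^5 · (1−p)^7
= 330 · 0.07776 · 0.0016384 = 0.0420427

0.04204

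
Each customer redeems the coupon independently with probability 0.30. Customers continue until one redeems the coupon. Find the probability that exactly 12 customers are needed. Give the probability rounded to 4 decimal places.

0.0059

Geometric (trials to first success), p = 0.30.
P(Y = 12) = (1−p)^11 · p = 0.019773 · 0.30 = 0.005932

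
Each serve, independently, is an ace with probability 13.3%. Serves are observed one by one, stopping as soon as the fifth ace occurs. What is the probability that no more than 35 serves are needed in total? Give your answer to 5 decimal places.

0.50575

Finishing within 35 serves ⇔ at least 5 successes in the first 35. With X ~ Binomial(35, 0.133), P(Y ≤ 35) = 1 − P(X ≤ 4).
  k=0: C(35,0)·0.133^0·0.867^35 = 0.0067712
  k=1: C(35,1)·0.133^1·0.867^34 = 0.0363554
  k=2: C(35,2)·0.133^2·0.867^33 = 0.0948092
  k=3: C(35,3)·0.133^3·0.867^32 = 0.1599837
  k=4: C(35,4)·0.133^4·0.867^31 = 0.1963352
1 − 0.4942548 = 0.5057452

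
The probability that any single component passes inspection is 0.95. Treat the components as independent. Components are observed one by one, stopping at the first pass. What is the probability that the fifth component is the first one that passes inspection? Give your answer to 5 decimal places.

0.00001

Geometric (trials to first success), p = 0.95.
P(Y = 5) = (1−p)^4 · p = 6.25e-06 · 0.95 = 0.0000059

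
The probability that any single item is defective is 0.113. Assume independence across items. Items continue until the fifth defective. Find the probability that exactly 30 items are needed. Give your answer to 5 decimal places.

0.02184

Y = trial on which the fifth success occurs; negative binomial, r=5, p=0.113.
P(Y=30) = C(29,4) · p^5 · (1−p)^25
= 23751 · 1.8424e-05 · 0.049899 = 0.0218356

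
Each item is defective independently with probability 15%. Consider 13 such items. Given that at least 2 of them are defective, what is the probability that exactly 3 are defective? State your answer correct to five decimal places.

0.31581

X ~ Binomial(13, 0.15). Want P(X=3 | X≥2) = P(X=3) / P(X≥2).
P(X=3) = C(13,3)·0.15^3·0.85^10 = 0.1900330
P(X≥2) = 1 − 0.1209055 − 0.2773714 = 0.6017231
Ratio = 0.1900330 / 0.6017231 = 0.3158147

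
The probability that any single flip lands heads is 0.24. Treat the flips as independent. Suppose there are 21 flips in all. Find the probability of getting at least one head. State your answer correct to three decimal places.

0.997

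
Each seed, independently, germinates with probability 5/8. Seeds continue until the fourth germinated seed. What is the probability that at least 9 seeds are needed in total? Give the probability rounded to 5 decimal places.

0.13741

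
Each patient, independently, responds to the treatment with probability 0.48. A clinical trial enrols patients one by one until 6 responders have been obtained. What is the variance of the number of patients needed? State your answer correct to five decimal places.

Y = total patients until the sixth success; negative binomial with r=6, p=0.48.
Var(Y) = r(1−p)/p² = 6·0.52 / 0.48² = 13.5416667

13.54167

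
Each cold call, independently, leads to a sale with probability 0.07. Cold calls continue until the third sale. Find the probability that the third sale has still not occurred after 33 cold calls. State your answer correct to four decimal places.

Needing more than 33 cold calls ⇔ fewer than 3 successes in the first 33. With X ~ Binomial(33, 0.07), P(Y > 33) = P(X ≤ 2).
  k=0: C(33,0)·0.07^0·0.93^33 = 0.091188
  k=1: C(33,1)·0.07^1·0.93^32 = 0.226499
  k=2: C(33,2)·0.07^2·0.93^31 = 0.272773
P(X ≤ 2) = 0.590460

0.5905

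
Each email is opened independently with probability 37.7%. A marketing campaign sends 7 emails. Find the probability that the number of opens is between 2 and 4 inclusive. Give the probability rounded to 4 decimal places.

0.7336

X ~ Binomial(7, 0.377); P(2 ≤ X ≤ 4) = Σ C(7,k) p^k (1−p)^(7−k) over k:
  k=2: C(7,2)·0.377^2·0.623^5 = 0.280119
  k=3: C(7,3)·0.377^3·0.623^4 = 0.282517
  k=4: C(7,4)·0.377^4·0.623^3 = 0.170961
Total = 0.733597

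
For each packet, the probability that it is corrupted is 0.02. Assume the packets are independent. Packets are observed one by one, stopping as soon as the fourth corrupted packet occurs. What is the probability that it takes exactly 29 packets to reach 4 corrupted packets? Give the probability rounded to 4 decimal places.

0.0003

Y = trial on which the fourth success occurs; negative binomial, r=4, p=0.02.
P(Y=29) = C(28,3) · p^4 · (1−p)^25
= 3276 · 1.6e-07 · 0.60346 = 0.000316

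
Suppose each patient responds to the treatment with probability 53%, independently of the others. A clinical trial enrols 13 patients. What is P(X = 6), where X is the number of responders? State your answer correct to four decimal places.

X ~ Binomial(n=13, p=0.53).
P(X=6) = C(13,6) · p^6 · (1−p)^7
= 1716 · 0.022164 · 0.0050662 = 0.192689

0.1927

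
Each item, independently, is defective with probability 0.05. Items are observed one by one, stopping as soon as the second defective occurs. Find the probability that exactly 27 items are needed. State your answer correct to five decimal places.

0.01803

Y = trial on which the second success occurs; negative binomial, r=2, p=0.05.
P(Y=27) = C(26,1) · p^2 · (1−p)^25
= 26 · 0.0025 · 0.27739 = 0.0180303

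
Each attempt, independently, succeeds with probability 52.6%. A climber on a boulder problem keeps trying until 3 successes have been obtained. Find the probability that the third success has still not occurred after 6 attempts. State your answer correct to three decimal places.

0.296

Needing more than 6 attempts ⇔ fewer than 3 successes in the first 6. With X ~ Binomial(6, 0.526), P(Y > 6) = P(X ≤ 2).
  k=0: C(6,0)·0.526^0·0.474^6 = 0.01134
  k=1: C(6,1)·0.526^1·0.474^5 = 0.07551
  k=2: C(6,2)·0.526^2·0.474^4 = 0.20950
P(X ≤ 2) = 0.29635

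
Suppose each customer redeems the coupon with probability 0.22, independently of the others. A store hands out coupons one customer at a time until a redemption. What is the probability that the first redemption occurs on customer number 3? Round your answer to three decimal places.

0.134

Geometric (trials to first success), p = 0.22.
P(Y = 3) = (1−p)^2 · p = 0.6084 · 0.22 = 0.13385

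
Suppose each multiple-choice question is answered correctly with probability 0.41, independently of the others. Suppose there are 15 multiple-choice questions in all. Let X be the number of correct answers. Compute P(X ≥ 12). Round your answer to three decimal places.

X ~ Binomial(15, 0.41); P(X ≥ 12) = Σ C(15,k) p^k (1−p)^(15−k) over k:
  k=12: C(15,12)·0.41^12·0.59^3 = 0.00211
  k=13: C(15,13)·0.41^13·0.59^2 = 0.00034
  k=14: C(15,14)·0.41^14·0.59^1 = 0.00003
  k=15: C(15,15)·0.41^15·0.59^0 = 0.00000
Total = 0.00248

0.002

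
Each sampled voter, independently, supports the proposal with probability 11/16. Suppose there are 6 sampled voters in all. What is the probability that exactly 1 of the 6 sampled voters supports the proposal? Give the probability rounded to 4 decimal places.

0.0123

X ~ Binomial(n=6, p=0.6875).
P(X=1) = C(6,1) · p^1 · (1−p)^5
= 6 · 0.6875 · 0.0029802 = 0.012293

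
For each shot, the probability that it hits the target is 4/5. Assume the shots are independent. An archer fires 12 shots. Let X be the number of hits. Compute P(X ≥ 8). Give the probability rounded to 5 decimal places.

X ~ Binomial(12, 0.80); P(X ≥ 8) = Σ C(12,k) p^k (1−p)^(12−k) over k:
  k=8: C(12,8)·0.80^8·0.20^4 = 0.1328756
  k=9: C(12,9)·0.80^9·0.20^3 = 0.2362232
  k=10: C(12,10)·0.80^10·0.20^2 = 0.2834678
  k=11: C(12,11)·0.80^11·0.20^1 = 0.2061584
  k=12: C(12,12)·0.80^12·0.20^0 = 0.0687195
Total = 0.9274445

0.92744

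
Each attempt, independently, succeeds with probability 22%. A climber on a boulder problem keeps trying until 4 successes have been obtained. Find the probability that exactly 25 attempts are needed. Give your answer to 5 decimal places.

Y = trial on which the fourth success occurs; negative binomial, r=4, p=0.22.
P(Y=25) = C(24,3) · p^4 · (1−p)^21
= 2024 · 0.0023426 · 0.0054198 = 0.0256973

0.02570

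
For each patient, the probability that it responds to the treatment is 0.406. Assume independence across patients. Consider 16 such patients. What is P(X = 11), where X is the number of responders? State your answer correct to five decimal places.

0.01596

X ~ Binomial(n=16, p=0.406).
P(X=11) = C(16,11) · p^11 · (1−p)^5
= 4368 · 4.9407e-05 · 0.073949 = 0.0159588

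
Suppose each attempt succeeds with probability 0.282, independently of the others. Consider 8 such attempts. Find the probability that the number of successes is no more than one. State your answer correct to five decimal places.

0.29256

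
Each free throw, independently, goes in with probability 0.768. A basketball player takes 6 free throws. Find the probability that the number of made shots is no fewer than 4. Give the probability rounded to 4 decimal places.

X ~ Binomial(6, 0.768); P(X ≥ 4) = Σ C(6,k) p^k (1−p)^(6−k) over k:
  k=4: C(6,4)·0.768^4·0.232^2 = 0.280874
  k=5: C(6,5)·0.768^5·0.232^1 = 0.371916
  k=6: C(6,6)·0.768^6·0.232^0 = 0.205195
Total = 0.857986

0.8580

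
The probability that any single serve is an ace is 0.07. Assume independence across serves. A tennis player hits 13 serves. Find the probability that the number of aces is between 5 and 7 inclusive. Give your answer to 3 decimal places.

X ~ Binomial(13, 0.07); P(5 ≤ X ≤ 7) = Σ C(13,k) p^k (1−p)^(13−k) over k:
  k=5: C(13,5)·0.07^5·0.93^8 = 0.00121
  k=6: C(13,6)·0.07^6·0.93^7 = 0.00012
  k=7: C(13,7)·0.07^7·0.93^6 = 0.00001
Total = 0.00134

0.001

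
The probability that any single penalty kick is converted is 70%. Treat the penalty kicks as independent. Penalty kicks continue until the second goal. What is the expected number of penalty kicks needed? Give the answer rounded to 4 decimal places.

Y = total penalty kicks until the second success; negative binomial with r=2, p=0.70.
E[Y] = r / p = 2 / 0.70 = 2.857143

2.8571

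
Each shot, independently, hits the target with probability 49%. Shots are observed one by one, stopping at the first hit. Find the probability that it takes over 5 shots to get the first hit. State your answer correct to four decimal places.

Y = number of shots to the first success; geometric, p = 0.49.
P(Y > 5) = P(first 5 all fail) = (1−p)^5 = 0.034503

0.0345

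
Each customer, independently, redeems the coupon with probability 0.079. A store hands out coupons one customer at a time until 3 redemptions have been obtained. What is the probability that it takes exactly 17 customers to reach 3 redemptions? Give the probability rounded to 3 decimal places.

Y = trial on which the third success occurs; negative binomial, r=3, p=0.079.
P(Y=17) = C(16,2) · p^3 · (1−p)^14
= 120 · 0.00049304 · 0.31596 = 0.01869

0.019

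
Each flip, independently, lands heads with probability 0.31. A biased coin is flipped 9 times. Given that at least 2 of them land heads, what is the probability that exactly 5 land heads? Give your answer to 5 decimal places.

X ~ Binomial(9, 0.31). Want P(X=5 | X≥2) = P(X=5) / P(X≥2).
P(X=5) = C(9,5)·0.31^5·0.69^4 = 0.0817665
P(X≥2) = 1 − 0.0354521 − 0.1433497 = 0.8211982
Ratio = 0.0817665 / 0.8211982 = 0.0995697

0.09957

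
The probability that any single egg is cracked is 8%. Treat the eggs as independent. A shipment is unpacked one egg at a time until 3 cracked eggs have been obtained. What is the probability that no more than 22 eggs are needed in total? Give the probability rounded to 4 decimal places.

Finishing within 22 eggs ⇔ at least 3 successes in the first 22. With X ~ Binomial(22, 0.08), P(Y ≤ 22) = 1 − P(X ≤ 2).
  k=0: C(22,0)·0.08^0·0.92^22 = 0.159710
  k=1: C(22,1)·0.08^1·0.92^21 = 0.305532
  k=2: C(22,2)·0.08^2·0.92^20 = 0.278964
1 − 0.744206 = 0.255794

0.2558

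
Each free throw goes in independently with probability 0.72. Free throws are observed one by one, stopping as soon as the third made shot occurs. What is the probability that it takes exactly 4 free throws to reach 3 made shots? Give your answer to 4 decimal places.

0.3135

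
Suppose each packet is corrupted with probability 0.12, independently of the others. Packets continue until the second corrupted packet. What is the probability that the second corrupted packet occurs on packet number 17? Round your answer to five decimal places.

0.03386

Y = trial on which the second success occurs; negative binomial, r=2, p=0.12.
P(Y=17) = C(16,1) · p^2 · (1−p)^15
= 16 · 0.0144 · 0.14697 = 0.0338628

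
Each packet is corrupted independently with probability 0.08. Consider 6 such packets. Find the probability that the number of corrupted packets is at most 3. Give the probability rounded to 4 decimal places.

0.9995

X ~ Binomial(6, 0.08); P(X ≤ 3) = Σ C(6,k) p^k (1−p)^(6−k) over k:
  k=0: C(6,0)·0.08^0·0.92^6 = 0.606355
  k=1: C(6,1)·0.08^1·0.92^5 = 0.316359
  k=2: C(6,2)·0.08^2·0.92^4 = 0.068774
  k=3: C(6,3)·0.08^3·0.92^3 = 0.007974
Total = 0.999462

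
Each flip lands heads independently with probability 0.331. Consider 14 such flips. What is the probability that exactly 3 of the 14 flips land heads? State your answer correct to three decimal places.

X ~ Binomial(n=14, p=0.331).
P(X=3) = C(14,3) · p^3 · (1−p)^11
= 364 · 0.036265 · 0.012014 = 0.15859

0.159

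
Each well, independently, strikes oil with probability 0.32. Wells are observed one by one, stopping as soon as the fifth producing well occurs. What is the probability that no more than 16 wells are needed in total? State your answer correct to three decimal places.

Finishing within 16 wells ⇔ at least 5 successes in the first 16. With X ~ Binomial(16, 0.32), P(Y ≤ 16) = 1 − P(X ≤ 4).
  k=0: C(16,0)·0.32^0·0.68^16 = 0.00209
  k=1: C(16,1)·0.32^1·0.68^15 = 0.01574
  k=2: C(16,2)·0.32^2·0.68^14 = 0.05554
  k=3: C(16,3)·0.32^3·0.68^13 = 0.12197
  k=4: C(16,4)·0.32^4·0.68^12 = 0.18654
1 − 0.38188 = 0.61812

0.618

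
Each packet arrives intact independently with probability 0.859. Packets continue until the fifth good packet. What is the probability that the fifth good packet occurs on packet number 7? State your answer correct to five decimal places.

0.13947

Y = trial on which the fifth success occurs; negative binomial, r=5, p=0.859.
P(Y=7) = C(6,4) · p^5 · (1−p)^2
= 15 · 0.4677 · 0.019881 = 0.1394747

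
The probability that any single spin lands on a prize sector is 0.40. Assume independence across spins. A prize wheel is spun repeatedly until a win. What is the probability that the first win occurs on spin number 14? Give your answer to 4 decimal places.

Geometric (trials to first success), p = 0.40.
P(Y = 14) = (1−p)^13 · p = 0.0013061 · 0.40 = 0.000522

0.0005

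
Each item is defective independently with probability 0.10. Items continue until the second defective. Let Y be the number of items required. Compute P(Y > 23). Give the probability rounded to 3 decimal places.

0.315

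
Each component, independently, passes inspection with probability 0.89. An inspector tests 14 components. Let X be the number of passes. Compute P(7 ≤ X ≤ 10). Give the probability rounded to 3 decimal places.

X ~ Binomial(14, 0.89); P(7 ≤ X ≤ 10) = Σ C(14,k) p^k (1−p)^(14−k) over k:
  k=7: C(14,7)·0.89^7·0.11^7 = 0.00030
  k=8: C(14,8)·0.89^8·0.11^6 = 0.00209
  k=9: C(14,9)·0.89^9·0.11^5 = 0.01130
  k=10: C(14,10)·0.89^10·0.11^4 = 0.04570
Total = 0.05939

0.059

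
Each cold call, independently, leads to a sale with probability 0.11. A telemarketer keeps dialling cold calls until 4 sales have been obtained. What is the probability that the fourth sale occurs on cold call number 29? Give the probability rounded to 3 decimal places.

Y = trial on which the fourth success occurs; negative binomial, r=4, p=0.11.
P(Y=29) = C(28,3) · p^4 · (1−p)^25
= 3276 · 0.00014641 · 0.054294 = 0.02604

0.026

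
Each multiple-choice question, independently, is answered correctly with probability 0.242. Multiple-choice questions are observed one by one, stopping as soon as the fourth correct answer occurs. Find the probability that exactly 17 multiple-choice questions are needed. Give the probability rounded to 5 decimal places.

0.05238

Y = trial on which the fourth success occurs; negative binomial, r=4, p=0.242.
P(Y=17) = C(16,3) · p^4 · (1−p)^13
= 560 · 0.0034297 · 0.027271 = 0.0523780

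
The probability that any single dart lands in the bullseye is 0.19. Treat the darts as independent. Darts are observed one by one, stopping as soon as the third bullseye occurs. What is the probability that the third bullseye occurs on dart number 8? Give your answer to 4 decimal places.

0.0502

Y = trial on which the third success occurs; negative binomial, r=3, p=0.19.
P(Y=8) = C(7,2) · p^3 · (1−p)^5
= 21 · 0.006859 · 0.34868 = 0.050223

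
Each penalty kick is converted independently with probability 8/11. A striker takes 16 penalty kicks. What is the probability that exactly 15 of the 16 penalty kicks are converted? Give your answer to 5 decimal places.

X ~ Binomial(n=16, p=0.727273).
P(X=15) = C(16,15) · p^15 · (1−p)^1
= 16 · 0.0084229 · 0.27273 = 0.0367543

0.03675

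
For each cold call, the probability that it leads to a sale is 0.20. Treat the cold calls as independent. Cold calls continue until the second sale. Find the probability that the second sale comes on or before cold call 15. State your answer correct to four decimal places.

0.8329

Finishing within 15 cold calls ⇔ at least 2 successes in the first 15. With X ~ Binomial(15, 0.20), P(Y ≤ 15) = 1 − P(X ≤ 1).
  k=0: C(15,0)·0.20^0·0.80^15 = 0.035184
  k=1: C(15,1)·0.20^1·0.80^14 = 0.131941
1 − 0.167126 = 0.832874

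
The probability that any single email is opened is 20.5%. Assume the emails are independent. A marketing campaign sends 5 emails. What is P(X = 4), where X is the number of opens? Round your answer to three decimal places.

X ~ Binomial(n=5, p=0.205).
P(X=4) = C(5,4) · p^4 · (1−p)^1
= 5 · 0.0017661 · 0.795 = 0.00702

0.007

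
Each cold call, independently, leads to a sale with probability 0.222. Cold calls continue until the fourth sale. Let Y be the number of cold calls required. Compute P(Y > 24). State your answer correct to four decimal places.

Needing more than 24 cold calls ⇔ fewer than 4 successes in the first 24. With X ~ Binomial(24, 0.222), P(Y > 24) = P(X ≤ 3).
  k=0: C(24,0)·0.222^0·0.778^24 = 0.002418
  k=1: C(24,1)·0.222^1·0.778^23 = 0.016561
  k=2: C(24,2)·0.222^2·0.778^22 = 0.054346
  k=3: C(24,3)·0.222^3·0.778^21 = 0.113721
P(X ≤ 3) = 0.187047

0.1870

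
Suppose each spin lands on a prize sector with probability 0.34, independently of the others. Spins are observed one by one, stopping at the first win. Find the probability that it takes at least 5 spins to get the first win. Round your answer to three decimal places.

0.190

Y = number of spins to the first success; geometric, p = 0.34.
P(Y > 4) = P(first 4 all fail) = (1−p)^4 = 0.18975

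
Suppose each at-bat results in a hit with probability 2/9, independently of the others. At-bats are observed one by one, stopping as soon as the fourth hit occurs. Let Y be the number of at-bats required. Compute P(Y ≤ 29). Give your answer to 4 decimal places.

0.9127

Finishing within 29 at-bats ⇔ at least 4 successes in the first 29. With X ~ Binomial(29, 0.222222), P(Y ≤ 29) = 1 − P(X ≤ 3).
  k=0: C(29,0)·0.222222^0·0.777778^29 = 0.000684
  k=1: C(29,1)·0.222222^1·0.777778^28 = 0.005664
  k=2: C(29,2)·0.222222^2·0.777778^27 = 0.022657
  k=3: C(29,3)·0.222222^3·0.777778^26 = 0.058261
1 − 0.087265 = 0.912735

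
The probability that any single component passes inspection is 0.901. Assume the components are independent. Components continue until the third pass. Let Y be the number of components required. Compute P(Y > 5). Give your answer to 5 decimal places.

Needing more than 5 components ⇔ fewer than 3 successes in the first 5. With X ~ Binomial(5, 0.901), P(Y > 5) = P(X ≤ 2).
  k=0: C(5,0)·0.901^0·0.099^5 = 0.0000095
  k=1: C(5,1)·0.901^1·0.099^4 = 0.0004327
  k=2: C(5,2)·0.901^2·0.099^3 = 0.0078769
P(X ≤ 2) = 0.0083192

0.00832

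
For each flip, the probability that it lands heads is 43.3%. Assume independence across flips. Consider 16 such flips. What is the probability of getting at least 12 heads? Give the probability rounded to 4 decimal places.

0.0104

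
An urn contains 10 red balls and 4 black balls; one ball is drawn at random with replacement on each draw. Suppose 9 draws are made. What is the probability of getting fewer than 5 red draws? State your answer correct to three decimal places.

0.082

X ~ Binomial(9, 0.714286); P(X ≤ 4) = Σ C(9,k) p^k (1−p)^(9−k) over k:
  k=0: C(9,0)·0.714286^0·0.285714^9 = 0.00001
  k=1: C(9,1)·0.714286^1·0.285714^8 = 0.00029
  k=2: C(9,2)·0.714286^2·0.285714^7 = 0.00285
  k=3: C(9,3)·0.714286^3·0.285714^6 = 0.01665
  k=4: C(9,4)·0.714286^4·0.285714^5 = 0.06245
Total = 0.08225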